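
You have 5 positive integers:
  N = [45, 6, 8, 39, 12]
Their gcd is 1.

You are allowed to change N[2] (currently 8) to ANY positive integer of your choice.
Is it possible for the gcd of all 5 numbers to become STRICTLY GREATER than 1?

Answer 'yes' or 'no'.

Answer: yes

Derivation:
Current gcd = 1
gcd of all OTHER numbers (without N[2]=8): gcd([45, 6, 39, 12]) = 3
The new gcd after any change is gcd(3, new_value).
This can be at most 3.
Since 3 > old gcd 1, the gcd CAN increase (e.g., set N[2] = 3).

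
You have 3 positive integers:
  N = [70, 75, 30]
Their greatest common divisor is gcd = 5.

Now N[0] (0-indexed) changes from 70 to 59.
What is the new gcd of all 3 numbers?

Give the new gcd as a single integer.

Answer: 1

Derivation:
Numbers: [70, 75, 30], gcd = 5
Change: index 0, 70 -> 59
gcd of the OTHER numbers (without index 0): gcd([75, 30]) = 15
New gcd = gcd(g_others, new_val) = gcd(15, 59) = 1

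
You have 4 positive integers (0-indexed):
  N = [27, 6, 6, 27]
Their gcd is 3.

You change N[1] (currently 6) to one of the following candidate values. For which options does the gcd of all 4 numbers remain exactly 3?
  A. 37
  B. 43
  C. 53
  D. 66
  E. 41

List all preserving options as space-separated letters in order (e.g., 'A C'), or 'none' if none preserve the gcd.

Answer: D

Derivation:
Old gcd = 3; gcd of others (without N[1]) = 3
New gcd for candidate v: gcd(3, v). Preserves old gcd iff gcd(3, v) = 3.
  Option A: v=37, gcd(3,37)=1 -> changes
  Option B: v=43, gcd(3,43)=1 -> changes
  Option C: v=53, gcd(3,53)=1 -> changes
  Option D: v=66, gcd(3,66)=3 -> preserves
  Option E: v=41, gcd(3,41)=1 -> changes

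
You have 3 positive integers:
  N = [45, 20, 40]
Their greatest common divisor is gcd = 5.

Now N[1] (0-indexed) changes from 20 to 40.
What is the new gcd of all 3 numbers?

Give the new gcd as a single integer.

Numbers: [45, 20, 40], gcd = 5
Change: index 1, 20 -> 40
gcd of the OTHER numbers (without index 1): gcd([45, 40]) = 5
New gcd = gcd(g_others, new_val) = gcd(5, 40) = 5

Answer: 5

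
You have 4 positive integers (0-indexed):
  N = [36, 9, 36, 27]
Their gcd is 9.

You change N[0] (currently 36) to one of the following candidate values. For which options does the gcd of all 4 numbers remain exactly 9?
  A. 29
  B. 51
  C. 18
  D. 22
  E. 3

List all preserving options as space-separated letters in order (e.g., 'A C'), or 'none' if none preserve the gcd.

Old gcd = 9; gcd of others (without N[0]) = 9
New gcd for candidate v: gcd(9, v). Preserves old gcd iff gcd(9, v) = 9.
  Option A: v=29, gcd(9,29)=1 -> changes
  Option B: v=51, gcd(9,51)=3 -> changes
  Option C: v=18, gcd(9,18)=9 -> preserves
  Option D: v=22, gcd(9,22)=1 -> changes
  Option E: v=3, gcd(9,3)=3 -> changes

Answer: C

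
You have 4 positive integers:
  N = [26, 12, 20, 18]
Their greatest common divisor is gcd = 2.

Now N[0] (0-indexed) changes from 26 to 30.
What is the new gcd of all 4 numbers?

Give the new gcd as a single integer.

Numbers: [26, 12, 20, 18], gcd = 2
Change: index 0, 26 -> 30
gcd of the OTHER numbers (without index 0): gcd([12, 20, 18]) = 2
New gcd = gcd(g_others, new_val) = gcd(2, 30) = 2

Answer: 2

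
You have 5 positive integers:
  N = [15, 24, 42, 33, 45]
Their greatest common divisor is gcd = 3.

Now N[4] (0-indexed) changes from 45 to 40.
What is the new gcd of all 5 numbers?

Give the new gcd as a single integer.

Answer: 1

Derivation:
Numbers: [15, 24, 42, 33, 45], gcd = 3
Change: index 4, 45 -> 40
gcd of the OTHER numbers (without index 4): gcd([15, 24, 42, 33]) = 3
New gcd = gcd(g_others, new_val) = gcd(3, 40) = 1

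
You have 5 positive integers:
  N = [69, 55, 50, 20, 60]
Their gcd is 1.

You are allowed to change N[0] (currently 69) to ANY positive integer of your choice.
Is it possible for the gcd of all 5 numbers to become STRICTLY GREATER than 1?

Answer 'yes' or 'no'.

Current gcd = 1
gcd of all OTHER numbers (without N[0]=69): gcd([55, 50, 20, 60]) = 5
The new gcd after any change is gcd(5, new_value).
This can be at most 5.
Since 5 > old gcd 1, the gcd CAN increase (e.g., set N[0] = 5).

Answer: yes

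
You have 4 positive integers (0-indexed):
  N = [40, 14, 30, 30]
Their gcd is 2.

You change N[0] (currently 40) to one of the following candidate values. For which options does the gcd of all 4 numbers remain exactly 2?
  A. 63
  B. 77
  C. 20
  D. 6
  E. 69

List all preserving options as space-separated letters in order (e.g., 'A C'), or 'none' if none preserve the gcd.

Answer: C D

Derivation:
Old gcd = 2; gcd of others (without N[0]) = 2
New gcd for candidate v: gcd(2, v). Preserves old gcd iff gcd(2, v) = 2.
  Option A: v=63, gcd(2,63)=1 -> changes
  Option B: v=77, gcd(2,77)=1 -> changes
  Option C: v=20, gcd(2,20)=2 -> preserves
  Option D: v=6, gcd(2,6)=2 -> preserves
  Option E: v=69, gcd(2,69)=1 -> changes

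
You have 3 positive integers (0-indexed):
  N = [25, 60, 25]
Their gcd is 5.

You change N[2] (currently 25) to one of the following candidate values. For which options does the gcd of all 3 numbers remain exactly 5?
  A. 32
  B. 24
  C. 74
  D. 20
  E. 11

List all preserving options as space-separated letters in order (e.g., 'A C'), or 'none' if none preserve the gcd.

Answer: D

Derivation:
Old gcd = 5; gcd of others (without N[2]) = 5
New gcd for candidate v: gcd(5, v). Preserves old gcd iff gcd(5, v) = 5.
  Option A: v=32, gcd(5,32)=1 -> changes
  Option B: v=24, gcd(5,24)=1 -> changes
  Option C: v=74, gcd(5,74)=1 -> changes
  Option D: v=20, gcd(5,20)=5 -> preserves
  Option E: v=11, gcd(5,11)=1 -> changes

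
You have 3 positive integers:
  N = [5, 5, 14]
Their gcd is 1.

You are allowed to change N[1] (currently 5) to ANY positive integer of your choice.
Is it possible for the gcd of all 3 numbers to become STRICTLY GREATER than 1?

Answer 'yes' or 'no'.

Answer: no

Derivation:
Current gcd = 1
gcd of all OTHER numbers (without N[1]=5): gcd([5, 14]) = 1
The new gcd after any change is gcd(1, new_value).
This can be at most 1.
Since 1 = old gcd 1, the gcd can only stay the same or decrease.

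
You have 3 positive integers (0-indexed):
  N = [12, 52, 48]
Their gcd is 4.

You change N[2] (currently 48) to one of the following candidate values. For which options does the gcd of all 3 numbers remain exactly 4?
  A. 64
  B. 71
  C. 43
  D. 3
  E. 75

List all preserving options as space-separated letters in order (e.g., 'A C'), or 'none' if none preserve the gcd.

Old gcd = 4; gcd of others (without N[2]) = 4
New gcd for candidate v: gcd(4, v). Preserves old gcd iff gcd(4, v) = 4.
  Option A: v=64, gcd(4,64)=4 -> preserves
  Option B: v=71, gcd(4,71)=1 -> changes
  Option C: v=43, gcd(4,43)=1 -> changes
  Option D: v=3, gcd(4,3)=1 -> changes
  Option E: v=75, gcd(4,75)=1 -> changes

Answer: A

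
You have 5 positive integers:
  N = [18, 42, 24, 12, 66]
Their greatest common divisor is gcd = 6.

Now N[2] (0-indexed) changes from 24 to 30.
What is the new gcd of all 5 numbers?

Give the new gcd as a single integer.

Answer: 6

Derivation:
Numbers: [18, 42, 24, 12, 66], gcd = 6
Change: index 2, 24 -> 30
gcd of the OTHER numbers (without index 2): gcd([18, 42, 12, 66]) = 6
New gcd = gcd(g_others, new_val) = gcd(6, 30) = 6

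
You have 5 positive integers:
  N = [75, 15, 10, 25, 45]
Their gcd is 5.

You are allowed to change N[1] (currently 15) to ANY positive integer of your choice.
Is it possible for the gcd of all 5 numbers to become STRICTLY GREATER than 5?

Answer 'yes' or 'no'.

Current gcd = 5
gcd of all OTHER numbers (without N[1]=15): gcd([75, 10, 25, 45]) = 5
The new gcd after any change is gcd(5, new_value).
This can be at most 5.
Since 5 = old gcd 5, the gcd can only stay the same or decrease.

Answer: no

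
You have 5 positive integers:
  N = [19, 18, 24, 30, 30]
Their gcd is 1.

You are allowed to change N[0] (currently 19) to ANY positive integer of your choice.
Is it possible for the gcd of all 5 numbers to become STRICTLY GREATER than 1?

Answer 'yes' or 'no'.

Current gcd = 1
gcd of all OTHER numbers (without N[0]=19): gcd([18, 24, 30, 30]) = 6
The new gcd after any change is gcd(6, new_value).
This can be at most 6.
Since 6 > old gcd 1, the gcd CAN increase (e.g., set N[0] = 6).

Answer: yes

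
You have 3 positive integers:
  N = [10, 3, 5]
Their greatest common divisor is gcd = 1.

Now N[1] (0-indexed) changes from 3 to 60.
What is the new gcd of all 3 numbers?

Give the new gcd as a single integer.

Answer: 5

Derivation:
Numbers: [10, 3, 5], gcd = 1
Change: index 1, 3 -> 60
gcd of the OTHER numbers (without index 1): gcd([10, 5]) = 5
New gcd = gcd(g_others, new_val) = gcd(5, 60) = 5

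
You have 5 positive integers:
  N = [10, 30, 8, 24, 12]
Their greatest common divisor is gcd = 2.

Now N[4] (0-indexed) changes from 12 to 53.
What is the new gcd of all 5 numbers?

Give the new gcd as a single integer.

Answer: 1

Derivation:
Numbers: [10, 30, 8, 24, 12], gcd = 2
Change: index 4, 12 -> 53
gcd of the OTHER numbers (without index 4): gcd([10, 30, 8, 24]) = 2
New gcd = gcd(g_others, new_val) = gcd(2, 53) = 1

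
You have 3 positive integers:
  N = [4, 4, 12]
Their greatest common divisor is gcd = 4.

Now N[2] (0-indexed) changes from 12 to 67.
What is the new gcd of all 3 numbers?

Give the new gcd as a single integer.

Numbers: [4, 4, 12], gcd = 4
Change: index 2, 12 -> 67
gcd of the OTHER numbers (without index 2): gcd([4, 4]) = 4
New gcd = gcd(g_others, new_val) = gcd(4, 67) = 1

Answer: 1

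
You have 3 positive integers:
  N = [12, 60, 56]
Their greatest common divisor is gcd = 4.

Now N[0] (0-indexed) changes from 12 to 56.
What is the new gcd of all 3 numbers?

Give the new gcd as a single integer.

Answer: 4

Derivation:
Numbers: [12, 60, 56], gcd = 4
Change: index 0, 12 -> 56
gcd of the OTHER numbers (without index 0): gcd([60, 56]) = 4
New gcd = gcd(g_others, new_val) = gcd(4, 56) = 4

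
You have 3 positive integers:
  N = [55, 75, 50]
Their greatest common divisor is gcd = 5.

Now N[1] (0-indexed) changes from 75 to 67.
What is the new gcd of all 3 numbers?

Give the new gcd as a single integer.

Numbers: [55, 75, 50], gcd = 5
Change: index 1, 75 -> 67
gcd of the OTHER numbers (without index 1): gcd([55, 50]) = 5
New gcd = gcd(g_others, new_val) = gcd(5, 67) = 1

Answer: 1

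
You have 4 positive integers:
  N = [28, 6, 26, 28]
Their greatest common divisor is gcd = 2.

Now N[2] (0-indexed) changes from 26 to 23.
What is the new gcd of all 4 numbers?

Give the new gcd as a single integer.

Answer: 1

Derivation:
Numbers: [28, 6, 26, 28], gcd = 2
Change: index 2, 26 -> 23
gcd of the OTHER numbers (without index 2): gcd([28, 6, 28]) = 2
New gcd = gcd(g_others, new_val) = gcd(2, 23) = 1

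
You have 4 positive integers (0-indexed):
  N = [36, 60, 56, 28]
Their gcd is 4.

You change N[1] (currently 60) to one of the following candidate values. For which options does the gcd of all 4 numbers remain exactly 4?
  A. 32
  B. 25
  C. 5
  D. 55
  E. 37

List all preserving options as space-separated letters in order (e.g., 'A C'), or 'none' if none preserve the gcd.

Old gcd = 4; gcd of others (without N[1]) = 4
New gcd for candidate v: gcd(4, v). Preserves old gcd iff gcd(4, v) = 4.
  Option A: v=32, gcd(4,32)=4 -> preserves
  Option B: v=25, gcd(4,25)=1 -> changes
  Option C: v=5, gcd(4,5)=1 -> changes
  Option D: v=55, gcd(4,55)=1 -> changes
  Option E: v=37, gcd(4,37)=1 -> changes

Answer: A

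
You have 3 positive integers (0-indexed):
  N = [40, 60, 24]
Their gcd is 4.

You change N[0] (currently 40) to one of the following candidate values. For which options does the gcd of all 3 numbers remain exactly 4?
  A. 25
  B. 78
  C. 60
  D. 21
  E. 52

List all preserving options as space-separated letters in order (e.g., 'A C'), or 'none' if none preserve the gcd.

Answer: E

Derivation:
Old gcd = 4; gcd of others (without N[0]) = 12
New gcd for candidate v: gcd(12, v). Preserves old gcd iff gcd(12, v) = 4.
  Option A: v=25, gcd(12,25)=1 -> changes
  Option B: v=78, gcd(12,78)=6 -> changes
  Option C: v=60, gcd(12,60)=12 -> changes
  Option D: v=21, gcd(12,21)=3 -> changes
  Option E: v=52, gcd(12,52)=4 -> preserves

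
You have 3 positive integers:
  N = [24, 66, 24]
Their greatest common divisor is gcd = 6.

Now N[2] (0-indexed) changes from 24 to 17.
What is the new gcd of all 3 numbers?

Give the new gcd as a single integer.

Answer: 1

Derivation:
Numbers: [24, 66, 24], gcd = 6
Change: index 2, 24 -> 17
gcd of the OTHER numbers (without index 2): gcd([24, 66]) = 6
New gcd = gcd(g_others, new_val) = gcd(6, 17) = 1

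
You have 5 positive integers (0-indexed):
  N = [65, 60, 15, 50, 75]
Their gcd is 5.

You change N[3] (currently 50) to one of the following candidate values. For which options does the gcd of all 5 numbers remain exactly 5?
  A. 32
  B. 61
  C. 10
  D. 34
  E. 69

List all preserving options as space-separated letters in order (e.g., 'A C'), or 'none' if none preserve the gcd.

Old gcd = 5; gcd of others (without N[3]) = 5
New gcd for candidate v: gcd(5, v). Preserves old gcd iff gcd(5, v) = 5.
  Option A: v=32, gcd(5,32)=1 -> changes
  Option B: v=61, gcd(5,61)=1 -> changes
  Option C: v=10, gcd(5,10)=5 -> preserves
  Option D: v=34, gcd(5,34)=1 -> changes
  Option E: v=69, gcd(5,69)=1 -> changes

Answer: C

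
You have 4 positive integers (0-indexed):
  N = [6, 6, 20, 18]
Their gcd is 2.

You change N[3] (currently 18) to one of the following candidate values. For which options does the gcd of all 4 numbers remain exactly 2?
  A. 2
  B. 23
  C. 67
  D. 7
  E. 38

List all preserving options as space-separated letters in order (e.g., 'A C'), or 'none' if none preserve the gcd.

Answer: A E

Derivation:
Old gcd = 2; gcd of others (without N[3]) = 2
New gcd for candidate v: gcd(2, v). Preserves old gcd iff gcd(2, v) = 2.
  Option A: v=2, gcd(2,2)=2 -> preserves
  Option B: v=23, gcd(2,23)=1 -> changes
  Option C: v=67, gcd(2,67)=1 -> changes
  Option D: v=7, gcd(2,7)=1 -> changes
  Option E: v=38, gcd(2,38)=2 -> preserves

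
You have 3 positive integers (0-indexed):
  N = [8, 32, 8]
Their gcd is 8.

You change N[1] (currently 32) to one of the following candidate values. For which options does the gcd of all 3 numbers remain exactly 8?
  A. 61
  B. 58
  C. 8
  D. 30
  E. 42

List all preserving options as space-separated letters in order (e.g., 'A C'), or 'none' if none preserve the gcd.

Answer: C

Derivation:
Old gcd = 8; gcd of others (without N[1]) = 8
New gcd for candidate v: gcd(8, v). Preserves old gcd iff gcd(8, v) = 8.
  Option A: v=61, gcd(8,61)=1 -> changes
  Option B: v=58, gcd(8,58)=2 -> changes
  Option C: v=8, gcd(8,8)=8 -> preserves
  Option D: v=30, gcd(8,30)=2 -> changes
  Option E: v=42, gcd(8,42)=2 -> changes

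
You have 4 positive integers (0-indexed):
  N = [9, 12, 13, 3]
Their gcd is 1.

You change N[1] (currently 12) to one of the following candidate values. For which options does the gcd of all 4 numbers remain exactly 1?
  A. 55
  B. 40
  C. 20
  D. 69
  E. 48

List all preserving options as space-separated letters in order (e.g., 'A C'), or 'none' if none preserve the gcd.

Old gcd = 1; gcd of others (without N[1]) = 1
New gcd for candidate v: gcd(1, v). Preserves old gcd iff gcd(1, v) = 1.
  Option A: v=55, gcd(1,55)=1 -> preserves
  Option B: v=40, gcd(1,40)=1 -> preserves
  Option C: v=20, gcd(1,20)=1 -> preserves
  Option D: v=69, gcd(1,69)=1 -> preserves
  Option E: v=48, gcd(1,48)=1 -> preserves

Answer: A B C D E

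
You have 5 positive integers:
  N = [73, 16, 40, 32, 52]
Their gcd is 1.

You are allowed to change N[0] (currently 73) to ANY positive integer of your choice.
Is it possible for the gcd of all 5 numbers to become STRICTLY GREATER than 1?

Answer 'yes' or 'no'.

Answer: yes

Derivation:
Current gcd = 1
gcd of all OTHER numbers (without N[0]=73): gcd([16, 40, 32, 52]) = 4
The new gcd after any change is gcd(4, new_value).
This can be at most 4.
Since 4 > old gcd 1, the gcd CAN increase (e.g., set N[0] = 4).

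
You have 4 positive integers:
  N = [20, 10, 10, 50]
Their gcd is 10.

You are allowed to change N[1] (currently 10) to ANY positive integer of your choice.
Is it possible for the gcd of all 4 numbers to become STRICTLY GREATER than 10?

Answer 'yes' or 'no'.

Answer: no

Derivation:
Current gcd = 10
gcd of all OTHER numbers (without N[1]=10): gcd([20, 10, 50]) = 10
The new gcd after any change is gcd(10, new_value).
This can be at most 10.
Since 10 = old gcd 10, the gcd can only stay the same or decrease.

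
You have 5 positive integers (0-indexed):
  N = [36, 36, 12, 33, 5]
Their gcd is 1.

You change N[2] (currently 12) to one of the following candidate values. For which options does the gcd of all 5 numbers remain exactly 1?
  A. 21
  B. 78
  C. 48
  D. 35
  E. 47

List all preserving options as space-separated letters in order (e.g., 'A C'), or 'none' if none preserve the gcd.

Old gcd = 1; gcd of others (without N[2]) = 1
New gcd for candidate v: gcd(1, v). Preserves old gcd iff gcd(1, v) = 1.
  Option A: v=21, gcd(1,21)=1 -> preserves
  Option B: v=78, gcd(1,78)=1 -> preserves
  Option C: v=48, gcd(1,48)=1 -> preserves
  Option D: v=35, gcd(1,35)=1 -> preserves
  Option E: v=47, gcd(1,47)=1 -> preserves

Answer: A B C D E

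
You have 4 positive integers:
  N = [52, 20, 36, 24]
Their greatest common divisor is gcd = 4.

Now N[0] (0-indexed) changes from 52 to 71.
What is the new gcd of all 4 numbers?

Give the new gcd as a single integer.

Numbers: [52, 20, 36, 24], gcd = 4
Change: index 0, 52 -> 71
gcd of the OTHER numbers (without index 0): gcd([20, 36, 24]) = 4
New gcd = gcd(g_others, new_val) = gcd(4, 71) = 1

Answer: 1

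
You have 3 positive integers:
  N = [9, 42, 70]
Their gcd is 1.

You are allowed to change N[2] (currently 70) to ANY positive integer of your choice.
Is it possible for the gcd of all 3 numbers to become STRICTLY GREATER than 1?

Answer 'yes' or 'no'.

Answer: yes

Derivation:
Current gcd = 1
gcd of all OTHER numbers (without N[2]=70): gcd([9, 42]) = 3
The new gcd after any change is gcd(3, new_value).
This can be at most 3.
Since 3 > old gcd 1, the gcd CAN increase (e.g., set N[2] = 3).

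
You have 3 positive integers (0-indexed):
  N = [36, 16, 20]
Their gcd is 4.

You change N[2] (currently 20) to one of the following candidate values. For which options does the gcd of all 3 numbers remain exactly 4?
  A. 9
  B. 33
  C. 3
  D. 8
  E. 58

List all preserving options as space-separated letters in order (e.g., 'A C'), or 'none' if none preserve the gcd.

Old gcd = 4; gcd of others (without N[2]) = 4
New gcd for candidate v: gcd(4, v). Preserves old gcd iff gcd(4, v) = 4.
  Option A: v=9, gcd(4,9)=1 -> changes
  Option B: v=33, gcd(4,33)=1 -> changes
  Option C: v=3, gcd(4,3)=1 -> changes
  Option D: v=8, gcd(4,8)=4 -> preserves
  Option E: v=58, gcd(4,58)=2 -> changes

Answer: D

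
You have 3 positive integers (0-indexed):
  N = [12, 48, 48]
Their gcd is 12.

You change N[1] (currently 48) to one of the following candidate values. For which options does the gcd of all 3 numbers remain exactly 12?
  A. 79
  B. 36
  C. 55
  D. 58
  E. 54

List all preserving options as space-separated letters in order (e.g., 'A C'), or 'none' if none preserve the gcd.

Answer: B

Derivation:
Old gcd = 12; gcd of others (without N[1]) = 12
New gcd for candidate v: gcd(12, v). Preserves old gcd iff gcd(12, v) = 12.
  Option A: v=79, gcd(12,79)=1 -> changes
  Option B: v=36, gcd(12,36)=12 -> preserves
  Option C: v=55, gcd(12,55)=1 -> changes
  Option D: v=58, gcd(12,58)=2 -> changes
  Option E: v=54, gcd(12,54)=6 -> changes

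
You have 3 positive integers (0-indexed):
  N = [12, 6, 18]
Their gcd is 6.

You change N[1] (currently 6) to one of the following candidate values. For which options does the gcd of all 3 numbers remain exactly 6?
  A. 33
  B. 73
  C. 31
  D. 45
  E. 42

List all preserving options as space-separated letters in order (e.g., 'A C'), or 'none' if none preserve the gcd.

Answer: E

Derivation:
Old gcd = 6; gcd of others (without N[1]) = 6
New gcd for candidate v: gcd(6, v). Preserves old gcd iff gcd(6, v) = 6.
  Option A: v=33, gcd(6,33)=3 -> changes
  Option B: v=73, gcd(6,73)=1 -> changes
  Option C: v=31, gcd(6,31)=1 -> changes
  Option D: v=45, gcd(6,45)=3 -> changes
  Option E: v=42, gcd(6,42)=6 -> preserves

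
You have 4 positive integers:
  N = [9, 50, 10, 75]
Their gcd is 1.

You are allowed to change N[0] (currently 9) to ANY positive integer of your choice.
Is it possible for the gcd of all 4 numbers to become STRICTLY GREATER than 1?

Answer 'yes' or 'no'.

Current gcd = 1
gcd of all OTHER numbers (without N[0]=9): gcd([50, 10, 75]) = 5
The new gcd after any change is gcd(5, new_value).
This can be at most 5.
Since 5 > old gcd 1, the gcd CAN increase (e.g., set N[0] = 5).

Answer: yes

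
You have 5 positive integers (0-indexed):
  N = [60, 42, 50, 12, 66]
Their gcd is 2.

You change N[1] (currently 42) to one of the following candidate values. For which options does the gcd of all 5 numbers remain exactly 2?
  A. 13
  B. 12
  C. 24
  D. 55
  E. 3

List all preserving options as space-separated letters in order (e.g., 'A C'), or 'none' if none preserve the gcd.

Old gcd = 2; gcd of others (without N[1]) = 2
New gcd for candidate v: gcd(2, v). Preserves old gcd iff gcd(2, v) = 2.
  Option A: v=13, gcd(2,13)=1 -> changes
  Option B: v=12, gcd(2,12)=2 -> preserves
  Option C: v=24, gcd(2,24)=2 -> preserves
  Option D: v=55, gcd(2,55)=1 -> changes
  Option E: v=3, gcd(2,3)=1 -> changes

Answer: B C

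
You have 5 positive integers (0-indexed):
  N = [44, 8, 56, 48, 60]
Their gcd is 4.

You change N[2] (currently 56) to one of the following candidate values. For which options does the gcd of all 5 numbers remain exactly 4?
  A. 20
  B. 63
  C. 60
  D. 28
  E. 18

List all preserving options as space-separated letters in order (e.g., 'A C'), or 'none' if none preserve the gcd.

Answer: A C D

Derivation:
Old gcd = 4; gcd of others (without N[2]) = 4
New gcd for candidate v: gcd(4, v). Preserves old gcd iff gcd(4, v) = 4.
  Option A: v=20, gcd(4,20)=4 -> preserves
  Option B: v=63, gcd(4,63)=1 -> changes
  Option C: v=60, gcd(4,60)=4 -> preserves
  Option D: v=28, gcd(4,28)=4 -> preserves
  Option E: v=18, gcd(4,18)=2 -> changes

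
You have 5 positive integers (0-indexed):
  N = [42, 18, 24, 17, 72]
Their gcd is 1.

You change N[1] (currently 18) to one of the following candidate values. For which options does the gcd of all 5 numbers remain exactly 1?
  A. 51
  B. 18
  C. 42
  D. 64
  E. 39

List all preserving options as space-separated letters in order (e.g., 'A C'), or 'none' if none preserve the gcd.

Old gcd = 1; gcd of others (without N[1]) = 1
New gcd for candidate v: gcd(1, v). Preserves old gcd iff gcd(1, v) = 1.
  Option A: v=51, gcd(1,51)=1 -> preserves
  Option B: v=18, gcd(1,18)=1 -> preserves
  Option C: v=42, gcd(1,42)=1 -> preserves
  Option D: v=64, gcd(1,64)=1 -> preserves
  Option E: v=39, gcd(1,39)=1 -> preserves

Answer: A B C D E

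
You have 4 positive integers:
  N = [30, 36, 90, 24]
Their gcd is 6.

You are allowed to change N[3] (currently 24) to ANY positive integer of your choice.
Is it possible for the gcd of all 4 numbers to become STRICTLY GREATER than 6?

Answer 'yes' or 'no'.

Current gcd = 6
gcd of all OTHER numbers (without N[3]=24): gcd([30, 36, 90]) = 6
The new gcd after any change is gcd(6, new_value).
This can be at most 6.
Since 6 = old gcd 6, the gcd can only stay the same or decrease.

Answer: no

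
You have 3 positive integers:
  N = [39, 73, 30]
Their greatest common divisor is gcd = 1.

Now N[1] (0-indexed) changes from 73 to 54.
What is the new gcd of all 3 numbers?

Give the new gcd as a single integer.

Numbers: [39, 73, 30], gcd = 1
Change: index 1, 73 -> 54
gcd of the OTHER numbers (without index 1): gcd([39, 30]) = 3
New gcd = gcd(g_others, new_val) = gcd(3, 54) = 3

Answer: 3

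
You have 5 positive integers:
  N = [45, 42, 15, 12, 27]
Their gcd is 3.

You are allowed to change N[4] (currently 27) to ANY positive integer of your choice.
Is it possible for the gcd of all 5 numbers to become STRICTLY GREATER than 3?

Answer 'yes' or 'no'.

Current gcd = 3
gcd of all OTHER numbers (without N[4]=27): gcd([45, 42, 15, 12]) = 3
The new gcd after any change is gcd(3, new_value).
This can be at most 3.
Since 3 = old gcd 3, the gcd can only stay the same or decrease.

Answer: no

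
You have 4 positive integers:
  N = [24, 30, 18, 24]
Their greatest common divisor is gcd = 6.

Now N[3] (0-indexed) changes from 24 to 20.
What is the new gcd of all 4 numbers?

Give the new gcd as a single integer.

Answer: 2

Derivation:
Numbers: [24, 30, 18, 24], gcd = 6
Change: index 3, 24 -> 20
gcd of the OTHER numbers (without index 3): gcd([24, 30, 18]) = 6
New gcd = gcd(g_others, new_val) = gcd(6, 20) = 2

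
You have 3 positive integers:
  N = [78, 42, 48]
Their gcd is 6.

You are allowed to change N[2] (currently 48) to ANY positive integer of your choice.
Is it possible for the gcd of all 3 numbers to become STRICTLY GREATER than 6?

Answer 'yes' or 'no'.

Answer: no

Derivation:
Current gcd = 6
gcd of all OTHER numbers (without N[2]=48): gcd([78, 42]) = 6
The new gcd after any change is gcd(6, new_value).
This can be at most 6.
Since 6 = old gcd 6, the gcd can only stay the same or decrease.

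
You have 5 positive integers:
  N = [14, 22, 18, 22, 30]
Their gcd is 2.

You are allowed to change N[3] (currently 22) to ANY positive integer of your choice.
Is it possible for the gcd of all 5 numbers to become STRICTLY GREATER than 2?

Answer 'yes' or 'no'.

Current gcd = 2
gcd of all OTHER numbers (without N[3]=22): gcd([14, 22, 18, 30]) = 2
The new gcd after any change is gcd(2, new_value).
This can be at most 2.
Since 2 = old gcd 2, the gcd can only stay the same or decrease.

Answer: no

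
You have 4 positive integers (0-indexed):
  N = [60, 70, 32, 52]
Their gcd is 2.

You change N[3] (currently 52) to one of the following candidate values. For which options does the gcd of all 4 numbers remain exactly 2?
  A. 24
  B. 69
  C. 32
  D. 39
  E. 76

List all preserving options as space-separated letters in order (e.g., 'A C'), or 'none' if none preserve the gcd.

Answer: A C E

Derivation:
Old gcd = 2; gcd of others (without N[3]) = 2
New gcd for candidate v: gcd(2, v). Preserves old gcd iff gcd(2, v) = 2.
  Option A: v=24, gcd(2,24)=2 -> preserves
  Option B: v=69, gcd(2,69)=1 -> changes
  Option C: v=32, gcd(2,32)=2 -> preserves
  Option D: v=39, gcd(2,39)=1 -> changes
  Option E: v=76, gcd(2,76)=2 -> preserves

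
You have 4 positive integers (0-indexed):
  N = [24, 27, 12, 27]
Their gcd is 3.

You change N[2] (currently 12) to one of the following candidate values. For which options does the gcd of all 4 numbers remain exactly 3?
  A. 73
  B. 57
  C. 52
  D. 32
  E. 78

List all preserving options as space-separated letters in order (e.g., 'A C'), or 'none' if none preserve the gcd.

Answer: B E

Derivation:
Old gcd = 3; gcd of others (without N[2]) = 3
New gcd for candidate v: gcd(3, v). Preserves old gcd iff gcd(3, v) = 3.
  Option A: v=73, gcd(3,73)=1 -> changes
  Option B: v=57, gcd(3,57)=3 -> preserves
  Option C: v=52, gcd(3,52)=1 -> changes
  Option D: v=32, gcd(3,32)=1 -> changes
  Option E: v=78, gcd(3,78)=3 -> preserves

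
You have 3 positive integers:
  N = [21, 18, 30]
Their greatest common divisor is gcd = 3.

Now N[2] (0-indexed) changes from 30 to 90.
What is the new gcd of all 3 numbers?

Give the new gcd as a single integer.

Answer: 3

Derivation:
Numbers: [21, 18, 30], gcd = 3
Change: index 2, 30 -> 90
gcd of the OTHER numbers (without index 2): gcd([21, 18]) = 3
New gcd = gcd(g_others, new_val) = gcd(3, 90) = 3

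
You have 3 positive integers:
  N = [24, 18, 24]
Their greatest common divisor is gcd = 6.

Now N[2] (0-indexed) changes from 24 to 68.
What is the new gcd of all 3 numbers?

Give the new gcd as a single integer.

Answer: 2

Derivation:
Numbers: [24, 18, 24], gcd = 6
Change: index 2, 24 -> 68
gcd of the OTHER numbers (without index 2): gcd([24, 18]) = 6
New gcd = gcd(g_others, new_val) = gcd(6, 68) = 2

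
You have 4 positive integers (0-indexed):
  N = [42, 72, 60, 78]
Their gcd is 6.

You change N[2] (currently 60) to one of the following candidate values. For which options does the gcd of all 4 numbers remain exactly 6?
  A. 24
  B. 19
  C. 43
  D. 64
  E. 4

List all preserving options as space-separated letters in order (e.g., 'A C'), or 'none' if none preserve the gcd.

Answer: A

Derivation:
Old gcd = 6; gcd of others (without N[2]) = 6
New gcd for candidate v: gcd(6, v). Preserves old gcd iff gcd(6, v) = 6.
  Option A: v=24, gcd(6,24)=6 -> preserves
  Option B: v=19, gcd(6,19)=1 -> changes
  Option C: v=43, gcd(6,43)=1 -> changes
  Option D: v=64, gcd(6,64)=2 -> changes
  Option E: v=4, gcd(6,4)=2 -> changes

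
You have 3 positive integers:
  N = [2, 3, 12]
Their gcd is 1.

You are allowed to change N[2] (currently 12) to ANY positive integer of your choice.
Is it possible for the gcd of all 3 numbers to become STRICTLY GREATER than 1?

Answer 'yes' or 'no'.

Current gcd = 1
gcd of all OTHER numbers (without N[2]=12): gcd([2, 3]) = 1
The new gcd after any change is gcd(1, new_value).
This can be at most 1.
Since 1 = old gcd 1, the gcd can only stay the same or decrease.

Answer: no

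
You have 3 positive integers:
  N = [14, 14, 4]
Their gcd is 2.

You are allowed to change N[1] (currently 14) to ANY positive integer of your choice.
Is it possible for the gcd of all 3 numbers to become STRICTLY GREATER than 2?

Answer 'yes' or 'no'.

Answer: no

Derivation:
Current gcd = 2
gcd of all OTHER numbers (without N[1]=14): gcd([14, 4]) = 2
The new gcd after any change is gcd(2, new_value).
This can be at most 2.
Since 2 = old gcd 2, the gcd can only stay the same or decrease.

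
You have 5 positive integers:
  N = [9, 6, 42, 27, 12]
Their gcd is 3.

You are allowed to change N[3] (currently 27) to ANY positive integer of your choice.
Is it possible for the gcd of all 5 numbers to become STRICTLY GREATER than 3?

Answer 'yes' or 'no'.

Current gcd = 3
gcd of all OTHER numbers (without N[3]=27): gcd([9, 6, 42, 12]) = 3
The new gcd after any change is gcd(3, new_value).
This can be at most 3.
Since 3 = old gcd 3, the gcd can only stay the same or decrease.

Answer: no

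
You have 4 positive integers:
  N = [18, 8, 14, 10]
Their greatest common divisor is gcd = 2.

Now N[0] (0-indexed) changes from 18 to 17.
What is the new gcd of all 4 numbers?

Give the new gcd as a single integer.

Answer: 1

Derivation:
Numbers: [18, 8, 14, 10], gcd = 2
Change: index 0, 18 -> 17
gcd of the OTHER numbers (without index 0): gcd([8, 14, 10]) = 2
New gcd = gcd(g_others, new_val) = gcd(2, 17) = 1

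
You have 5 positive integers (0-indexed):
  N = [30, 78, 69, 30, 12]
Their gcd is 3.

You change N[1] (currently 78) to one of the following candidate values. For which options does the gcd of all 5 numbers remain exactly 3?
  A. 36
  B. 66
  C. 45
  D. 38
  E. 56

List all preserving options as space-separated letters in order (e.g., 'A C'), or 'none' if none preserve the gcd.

Answer: A B C

Derivation:
Old gcd = 3; gcd of others (without N[1]) = 3
New gcd for candidate v: gcd(3, v). Preserves old gcd iff gcd(3, v) = 3.
  Option A: v=36, gcd(3,36)=3 -> preserves
  Option B: v=66, gcd(3,66)=3 -> preserves
  Option C: v=45, gcd(3,45)=3 -> preserves
  Option D: v=38, gcd(3,38)=1 -> changes
  Option E: v=56, gcd(3,56)=1 -> changes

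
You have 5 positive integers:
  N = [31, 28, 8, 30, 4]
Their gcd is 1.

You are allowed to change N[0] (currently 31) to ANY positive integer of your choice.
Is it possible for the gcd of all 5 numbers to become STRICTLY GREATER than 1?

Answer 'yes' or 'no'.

Current gcd = 1
gcd of all OTHER numbers (without N[0]=31): gcd([28, 8, 30, 4]) = 2
The new gcd after any change is gcd(2, new_value).
This can be at most 2.
Since 2 > old gcd 1, the gcd CAN increase (e.g., set N[0] = 2).

Answer: yes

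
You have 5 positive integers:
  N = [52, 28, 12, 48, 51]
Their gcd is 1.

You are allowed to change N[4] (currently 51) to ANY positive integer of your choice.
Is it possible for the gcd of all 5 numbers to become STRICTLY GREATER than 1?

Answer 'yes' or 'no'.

Current gcd = 1
gcd of all OTHER numbers (without N[4]=51): gcd([52, 28, 12, 48]) = 4
The new gcd after any change is gcd(4, new_value).
This can be at most 4.
Since 4 > old gcd 1, the gcd CAN increase (e.g., set N[4] = 4).

Answer: yes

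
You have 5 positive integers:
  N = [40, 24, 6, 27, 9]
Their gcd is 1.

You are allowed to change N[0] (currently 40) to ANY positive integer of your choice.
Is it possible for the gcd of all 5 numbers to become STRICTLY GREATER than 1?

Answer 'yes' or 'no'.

Answer: yes

Derivation:
Current gcd = 1
gcd of all OTHER numbers (without N[0]=40): gcd([24, 6, 27, 9]) = 3
The new gcd after any change is gcd(3, new_value).
This can be at most 3.
Since 3 > old gcd 1, the gcd CAN increase (e.g., set N[0] = 3).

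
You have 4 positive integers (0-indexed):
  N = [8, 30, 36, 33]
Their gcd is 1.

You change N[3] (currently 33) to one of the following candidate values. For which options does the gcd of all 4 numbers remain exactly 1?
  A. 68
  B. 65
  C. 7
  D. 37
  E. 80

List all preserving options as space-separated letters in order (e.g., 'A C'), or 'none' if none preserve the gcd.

Old gcd = 1; gcd of others (without N[3]) = 2
New gcd for candidate v: gcd(2, v). Preserves old gcd iff gcd(2, v) = 1.
  Option A: v=68, gcd(2,68)=2 -> changes
  Option B: v=65, gcd(2,65)=1 -> preserves
  Option C: v=7, gcd(2,7)=1 -> preserves
  Option D: v=37, gcd(2,37)=1 -> preserves
  Option E: v=80, gcd(2,80)=2 -> changes

Answer: B C D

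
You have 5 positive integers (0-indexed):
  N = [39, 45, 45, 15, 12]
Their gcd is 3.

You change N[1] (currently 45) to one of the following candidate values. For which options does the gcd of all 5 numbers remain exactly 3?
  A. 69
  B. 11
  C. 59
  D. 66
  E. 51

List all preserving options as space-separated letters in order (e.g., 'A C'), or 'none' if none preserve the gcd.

Answer: A D E

Derivation:
Old gcd = 3; gcd of others (without N[1]) = 3
New gcd for candidate v: gcd(3, v). Preserves old gcd iff gcd(3, v) = 3.
  Option A: v=69, gcd(3,69)=3 -> preserves
  Option B: v=11, gcd(3,11)=1 -> changes
  Option C: v=59, gcd(3,59)=1 -> changes
  Option D: v=66, gcd(3,66)=3 -> preserves
  Option E: v=51, gcd(3,51)=3 -> preserves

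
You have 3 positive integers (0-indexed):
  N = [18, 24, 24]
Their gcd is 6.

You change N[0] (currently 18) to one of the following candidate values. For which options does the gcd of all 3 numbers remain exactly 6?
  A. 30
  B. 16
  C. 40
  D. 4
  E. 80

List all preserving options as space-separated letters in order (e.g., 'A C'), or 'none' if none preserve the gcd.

Answer: A

Derivation:
Old gcd = 6; gcd of others (without N[0]) = 24
New gcd for candidate v: gcd(24, v). Preserves old gcd iff gcd(24, v) = 6.
  Option A: v=30, gcd(24,30)=6 -> preserves
  Option B: v=16, gcd(24,16)=8 -> changes
  Option C: v=40, gcd(24,40)=8 -> changes
  Option D: v=4, gcd(24,4)=4 -> changes
  Option E: v=80, gcd(24,80)=8 -> changes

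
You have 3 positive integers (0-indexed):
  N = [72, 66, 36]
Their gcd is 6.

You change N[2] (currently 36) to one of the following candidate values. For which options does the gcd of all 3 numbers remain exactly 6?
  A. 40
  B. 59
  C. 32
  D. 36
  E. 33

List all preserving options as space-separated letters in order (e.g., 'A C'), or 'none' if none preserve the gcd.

Answer: D

Derivation:
Old gcd = 6; gcd of others (without N[2]) = 6
New gcd for candidate v: gcd(6, v). Preserves old gcd iff gcd(6, v) = 6.
  Option A: v=40, gcd(6,40)=2 -> changes
  Option B: v=59, gcd(6,59)=1 -> changes
  Option C: v=32, gcd(6,32)=2 -> changes
  Option D: v=36, gcd(6,36)=6 -> preserves
  Option E: v=33, gcd(6,33)=3 -> changes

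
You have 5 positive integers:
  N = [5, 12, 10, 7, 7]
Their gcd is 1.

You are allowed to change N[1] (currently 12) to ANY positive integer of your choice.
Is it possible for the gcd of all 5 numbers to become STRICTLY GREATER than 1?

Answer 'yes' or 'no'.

Answer: no

Derivation:
Current gcd = 1
gcd of all OTHER numbers (without N[1]=12): gcd([5, 10, 7, 7]) = 1
The new gcd after any change is gcd(1, new_value).
This can be at most 1.
Since 1 = old gcd 1, the gcd can only stay the same or decrease.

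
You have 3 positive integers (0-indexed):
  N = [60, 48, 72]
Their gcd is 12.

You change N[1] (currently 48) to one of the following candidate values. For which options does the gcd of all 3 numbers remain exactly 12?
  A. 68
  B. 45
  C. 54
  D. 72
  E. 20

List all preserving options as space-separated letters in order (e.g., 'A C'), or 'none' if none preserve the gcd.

Old gcd = 12; gcd of others (without N[1]) = 12
New gcd for candidate v: gcd(12, v). Preserves old gcd iff gcd(12, v) = 12.
  Option A: v=68, gcd(12,68)=4 -> changes
  Option B: v=45, gcd(12,45)=3 -> changes
  Option C: v=54, gcd(12,54)=6 -> changes
  Option D: v=72, gcd(12,72)=12 -> preserves
  Option E: v=20, gcd(12,20)=4 -> changes

Answer: D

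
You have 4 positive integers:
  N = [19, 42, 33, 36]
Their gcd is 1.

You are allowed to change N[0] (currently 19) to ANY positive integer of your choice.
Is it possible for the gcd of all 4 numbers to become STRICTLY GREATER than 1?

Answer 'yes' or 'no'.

Current gcd = 1
gcd of all OTHER numbers (without N[0]=19): gcd([42, 33, 36]) = 3
The new gcd after any change is gcd(3, new_value).
This can be at most 3.
Since 3 > old gcd 1, the gcd CAN increase (e.g., set N[0] = 3).

Answer: yes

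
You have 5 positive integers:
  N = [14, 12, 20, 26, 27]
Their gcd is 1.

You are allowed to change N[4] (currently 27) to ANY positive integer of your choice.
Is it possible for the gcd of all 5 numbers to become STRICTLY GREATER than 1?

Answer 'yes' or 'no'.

Current gcd = 1
gcd of all OTHER numbers (without N[4]=27): gcd([14, 12, 20, 26]) = 2
The new gcd after any change is gcd(2, new_value).
This can be at most 2.
Since 2 > old gcd 1, the gcd CAN increase (e.g., set N[4] = 2).

Answer: yes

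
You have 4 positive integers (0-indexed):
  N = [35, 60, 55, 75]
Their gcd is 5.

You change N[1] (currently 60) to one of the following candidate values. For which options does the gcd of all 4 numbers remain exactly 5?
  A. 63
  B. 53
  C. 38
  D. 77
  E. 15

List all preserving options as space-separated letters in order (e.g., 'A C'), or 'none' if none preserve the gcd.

Old gcd = 5; gcd of others (without N[1]) = 5
New gcd for candidate v: gcd(5, v). Preserves old gcd iff gcd(5, v) = 5.
  Option A: v=63, gcd(5,63)=1 -> changes
  Option B: v=53, gcd(5,53)=1 -> changes
  Option C: v=38, gcd(5,38)=1 -> changes
  Option D: v=77, gcd(5,77)=1 -> changes
  Option E: v=15, gcd(5,15)=5 -> preserves

Answer: E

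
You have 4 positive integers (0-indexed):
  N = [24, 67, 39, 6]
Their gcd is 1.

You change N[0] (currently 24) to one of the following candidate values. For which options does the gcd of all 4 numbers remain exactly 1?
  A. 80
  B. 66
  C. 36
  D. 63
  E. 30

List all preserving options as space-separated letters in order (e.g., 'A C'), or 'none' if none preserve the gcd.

Answer: A B C D E

Derivation:
Old gcd = 1; gcd of others (without N[0]) = 1
New gcd for candidate v: gcd(1, v). Preserves old gcd iff gcd(1, v) = 1.
  Option A: v=80, gcd(1,80)=1 -> preserves
  Option B: v=66, gcd(1,66)=1 -> preserves
  Option C: v=36, gcd(1,36)=1 -> preserves
  Option D: v=63, gcd(1,63)=1 -> preserves
  Option E: v=30, gcd(1,30)=1 -> preserves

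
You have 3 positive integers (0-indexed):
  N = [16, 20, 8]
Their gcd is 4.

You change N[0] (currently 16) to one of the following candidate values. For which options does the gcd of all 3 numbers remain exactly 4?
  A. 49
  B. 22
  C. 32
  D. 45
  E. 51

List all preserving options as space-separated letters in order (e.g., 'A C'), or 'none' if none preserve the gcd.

Answer: C

Derivation:
Old gcd = 4; gcd of others (without N[0]) = 4
New gcd for candidate v: gcd(4, v). Preserves old gcd iff gcd(4, v) = 4.
  Option A: v=49, gcd(4,49)=1 -> changes
  Option B: v=22, gcd(4,22)=2 -> changes
  Option C: v=32, gcd(4,32)=4 -> preserves
  Option D: v=45, gcd(4,45)=1 -> changes
  Option E: v=51, gcd(4,51)=1 -> changes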